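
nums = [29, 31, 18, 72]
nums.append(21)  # [29, 31, 18, 72, 21]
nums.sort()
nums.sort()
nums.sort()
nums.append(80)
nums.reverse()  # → [80, 72, 31, 29, 21, 18]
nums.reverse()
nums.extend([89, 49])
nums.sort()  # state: [18, 21, 29, 31, 49, 72, 80, 89]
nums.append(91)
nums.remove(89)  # [18, 21, 29, 31, 49, 72, 80, 91]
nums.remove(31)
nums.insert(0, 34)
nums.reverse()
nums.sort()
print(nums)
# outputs [18, 21, 29, 34, 49, 72, 80, 91]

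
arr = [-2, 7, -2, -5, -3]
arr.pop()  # -3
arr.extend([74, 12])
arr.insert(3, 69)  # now [-2, 7, -2, 69, -5, 74, 12]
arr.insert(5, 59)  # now [-2, 7, -2, 69, -5, 59, 74, 12]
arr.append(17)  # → [-2, 7, -2, 69, -5, 59, 74, 12, 17]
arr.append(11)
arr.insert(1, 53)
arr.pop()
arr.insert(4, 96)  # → [-2, 53, 7, -2, 96, 69, -5, 59, 74, 12, 17]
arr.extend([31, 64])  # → [-2, 53, 7, -2, 96, 69, -5, 59, 74, 12, 17, 31, 64]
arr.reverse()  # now [64, 31, 17, 12, 74, 59, -5, 69, 96, -2, 7, 53, -2]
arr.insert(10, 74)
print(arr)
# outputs [64, 31, 17, 12, 74, 59, -5, 69, 96, -2, 74, 7, 53, -2]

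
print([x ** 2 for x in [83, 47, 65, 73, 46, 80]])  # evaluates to [6889, 2209, 4225, 5329, 2116, 6400]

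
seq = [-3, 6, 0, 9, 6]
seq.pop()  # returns 6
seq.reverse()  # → [9, 0, 6, -3]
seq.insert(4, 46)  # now [9, 0, 6, -3, 46]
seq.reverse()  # [46, -3, 6, 0, 9]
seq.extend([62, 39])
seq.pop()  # 39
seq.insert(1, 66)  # [46, 66, -3, 6, 0, 9, 62]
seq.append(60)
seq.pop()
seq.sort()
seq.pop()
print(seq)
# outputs [-3, 0, 6, 9, 46, 62]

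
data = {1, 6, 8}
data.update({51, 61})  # {1, 6, 8, 51, 61}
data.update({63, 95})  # {1, 6, 8, 51, 61, 63, 95}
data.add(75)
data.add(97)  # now {1, 6, 8, 51, 61, 63, 75, 95, 97}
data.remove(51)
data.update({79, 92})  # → {1, 6, 8, 61, 63, 75, 79, 92, 95, 97}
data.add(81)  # {1, 6, 8, 61, 63, 75, 79, 81, 92, 95, 97}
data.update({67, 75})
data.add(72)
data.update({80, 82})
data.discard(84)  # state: {1, 6, 8, 61, 63, 67, 72, 75, 79, 80, 81, 82, 92, 95, 97}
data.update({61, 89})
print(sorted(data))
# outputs [1, 6, 8, 61, 63, 67, 72, 75, 79, 80, 81, 82, 89, 92, 95, 97]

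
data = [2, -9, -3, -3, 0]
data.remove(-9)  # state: [2, -3, -3, 0]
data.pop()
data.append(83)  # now [2, -3, -3, 83]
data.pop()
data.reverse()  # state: [-3, -3, 2]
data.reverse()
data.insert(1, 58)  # [2, 58, -3, -3]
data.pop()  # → -3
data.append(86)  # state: [2, 58, -3, 86]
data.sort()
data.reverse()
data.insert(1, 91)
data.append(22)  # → [86, 91, 58, 2, -3, 22]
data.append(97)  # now [86, 91, 58, 2, -3, 22, 97]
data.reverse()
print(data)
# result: [97, 22, -3, 2, 58, 91, 86]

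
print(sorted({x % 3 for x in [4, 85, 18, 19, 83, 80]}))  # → [0, 1, 2]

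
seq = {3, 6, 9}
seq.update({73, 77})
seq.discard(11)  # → {3, 6, 9, 73, 77}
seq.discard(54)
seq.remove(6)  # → {3, 9, 73, 77}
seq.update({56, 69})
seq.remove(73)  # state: {3, 9, 56, 69, 77}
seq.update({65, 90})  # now {3, 9, 56, 65, 69, 77, 90}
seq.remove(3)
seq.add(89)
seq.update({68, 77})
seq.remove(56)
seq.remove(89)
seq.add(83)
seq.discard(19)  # {9, 65, 68, 69, 77, 83, 90}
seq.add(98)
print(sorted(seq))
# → [9, 65, 68, 69, 77, 83, 90, 98]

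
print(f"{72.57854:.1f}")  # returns 72.6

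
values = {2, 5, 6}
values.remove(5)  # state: {2, 6}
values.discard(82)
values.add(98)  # {2, 6, 98}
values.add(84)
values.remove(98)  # {2, 6, 84}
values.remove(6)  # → {2, 84}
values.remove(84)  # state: {2}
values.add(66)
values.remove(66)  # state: {2}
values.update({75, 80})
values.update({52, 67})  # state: {2, 52, 67, 75, 80}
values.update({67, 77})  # {2, 52, 67, 75, 77, 80}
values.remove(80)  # {2, 52, 67, 75, 77}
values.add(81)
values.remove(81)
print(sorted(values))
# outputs [2, 52, 67, 75, 77]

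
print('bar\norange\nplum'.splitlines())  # ['bar', 'orange', 'plum']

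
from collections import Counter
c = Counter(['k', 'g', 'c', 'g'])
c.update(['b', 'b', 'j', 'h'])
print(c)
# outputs Counter({'g': 2, 'b': 2, 'k': 1, 'c': 1, 'j': 1, 'h': 1})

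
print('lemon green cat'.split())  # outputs ['lemon', 'green', 'cat']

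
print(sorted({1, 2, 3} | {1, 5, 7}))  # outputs [1, 2, 3, 5, 7]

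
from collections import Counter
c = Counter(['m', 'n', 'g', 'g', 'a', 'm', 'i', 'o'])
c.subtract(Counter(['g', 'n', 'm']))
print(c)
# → Counter({'m': 1, 'g': 1, 'a': 1, 'i': 1, 'o': 1, 'n': 0})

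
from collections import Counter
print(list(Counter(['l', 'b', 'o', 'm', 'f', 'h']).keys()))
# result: ['l', 'b', 'o', 'm', 'f', 'h']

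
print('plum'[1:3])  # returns lu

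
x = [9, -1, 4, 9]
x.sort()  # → [-1, 4, 9, 9]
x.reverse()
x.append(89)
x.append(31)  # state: [9, 9, 4, -1, 89, 31]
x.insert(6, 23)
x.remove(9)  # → [9, 4, -1, 89, 31, 23]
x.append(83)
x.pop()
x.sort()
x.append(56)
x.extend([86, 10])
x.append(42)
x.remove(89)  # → [-1, 4, 9, 23, 31, 56, 86, 10, 42]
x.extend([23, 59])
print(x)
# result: [-1, 4, 9, 23, 31, 56, 86, 10, 42, 23, 59]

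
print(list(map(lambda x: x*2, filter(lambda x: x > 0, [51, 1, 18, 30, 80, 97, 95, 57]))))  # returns [102, 2, 36, 60, 160, 194, 190, 114]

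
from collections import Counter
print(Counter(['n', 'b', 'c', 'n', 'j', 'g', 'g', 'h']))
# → Counter({'n': 2, 'g': 2, 'b': 1, 'c': 1, 'j': 1, 'h': 1})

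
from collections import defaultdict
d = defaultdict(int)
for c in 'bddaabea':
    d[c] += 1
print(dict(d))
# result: {'b': 2, 'd': 2, 'a': 3, 'e': 1}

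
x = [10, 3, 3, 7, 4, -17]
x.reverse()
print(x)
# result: [-17, 4, 7, 3, 3, 10]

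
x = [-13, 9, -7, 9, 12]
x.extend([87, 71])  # [-13, 9, -7, 9, 12, 87, 71]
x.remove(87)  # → [-13, 9, -7, 9, 12, 71]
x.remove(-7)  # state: [-13, 9, 9, 12, 71]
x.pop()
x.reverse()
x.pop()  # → -13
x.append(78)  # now [12, 9, 9, 78]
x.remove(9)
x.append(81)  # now [12, 9, 78, 81]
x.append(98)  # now [12, 9, 78, 81, 98]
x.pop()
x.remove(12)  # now [9, 78, 81]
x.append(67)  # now [9, 78, 81, 67]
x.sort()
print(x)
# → [9, 67, 78, 81]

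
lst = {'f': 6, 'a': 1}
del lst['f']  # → {'a': 1}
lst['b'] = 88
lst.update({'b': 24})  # {'a': 1, 'b': 24}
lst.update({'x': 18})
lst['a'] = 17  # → {'a': 17, 'b': 24, 'x': 18}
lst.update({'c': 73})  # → {'a': 17, 'b': 24, 'x': 18, 'c': 73}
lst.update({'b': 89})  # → {'a': 17, 'b': 89, 'x': 18, 'c': 73}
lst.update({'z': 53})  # {'a': 17, 'b': 89, 'x': 18, 'c': 73, 'z': 53}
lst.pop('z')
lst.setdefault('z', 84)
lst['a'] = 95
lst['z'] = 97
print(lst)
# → {'a': 95, 'b': 89, 'x': 18, 'c': 73, 'z': 97}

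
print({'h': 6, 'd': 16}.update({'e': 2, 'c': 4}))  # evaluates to None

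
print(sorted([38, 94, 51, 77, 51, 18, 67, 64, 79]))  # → [18, 38, 51, 51, 64, 67, 77, 79, 94]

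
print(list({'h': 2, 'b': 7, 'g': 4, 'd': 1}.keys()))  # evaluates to ['h', 'b', 'g', 'd']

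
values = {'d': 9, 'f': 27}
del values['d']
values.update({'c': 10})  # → {'f': 27, 'c': 10}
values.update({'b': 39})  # {'f': 27, 'c': 10, 'b': 39}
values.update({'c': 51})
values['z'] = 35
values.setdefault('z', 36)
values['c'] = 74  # {'f': 27, 'c': 74, 'b': 39, 'z': 35}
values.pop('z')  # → 35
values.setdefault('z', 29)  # 29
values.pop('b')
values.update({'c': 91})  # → {'f': 27, 'c': 91, 'z': 29}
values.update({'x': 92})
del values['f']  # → {'c': 91, 'z': 29, 'x': 92}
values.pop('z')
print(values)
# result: {'c': 91, 'x': 92}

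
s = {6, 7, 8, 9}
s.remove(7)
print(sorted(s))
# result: [6, 8, 9]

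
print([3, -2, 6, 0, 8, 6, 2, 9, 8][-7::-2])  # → [6, 3]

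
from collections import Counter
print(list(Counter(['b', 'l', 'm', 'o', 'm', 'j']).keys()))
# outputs ['b', 'l', 'm', 'o', 'j']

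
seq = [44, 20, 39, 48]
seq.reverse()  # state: [48, 39, 20, 44]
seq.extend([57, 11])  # [48, 39, 20, 44, 57, 11]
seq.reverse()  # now [11, 57, 44, 20, 39, 48]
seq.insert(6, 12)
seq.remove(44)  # [11, 57, 20, 39, 48, 12]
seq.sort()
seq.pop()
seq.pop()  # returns 48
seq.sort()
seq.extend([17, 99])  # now [11, 12, 20, 39, 17, 99]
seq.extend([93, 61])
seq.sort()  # [11, 12, 17, 20, 39, 61, 93, 99]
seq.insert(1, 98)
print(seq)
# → [11, 98, 12, 17, 20, 39, 61, 93, 99]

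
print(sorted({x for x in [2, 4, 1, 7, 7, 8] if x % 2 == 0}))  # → [2, 4, 8]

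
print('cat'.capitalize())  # Cat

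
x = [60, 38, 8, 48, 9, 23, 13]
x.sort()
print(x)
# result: [8, 9, 13, 23, 38, 48, 60]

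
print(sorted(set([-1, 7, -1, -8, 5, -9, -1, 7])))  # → [-9, -8, -1, 5, 7]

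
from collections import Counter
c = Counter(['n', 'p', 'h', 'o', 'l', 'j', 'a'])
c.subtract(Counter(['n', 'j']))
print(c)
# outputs Counter({'p': 1, 'h': 1, 'o': 1, 'l': 1, 'a': 1, 'n': 0, 'j': 0})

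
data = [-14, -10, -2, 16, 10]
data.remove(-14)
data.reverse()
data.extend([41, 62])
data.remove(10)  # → [16, -2, -10, 41, 62]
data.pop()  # 62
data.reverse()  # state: [41, -10, -2, 16]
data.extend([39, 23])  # [41, -10, -2, 16, 39, 23]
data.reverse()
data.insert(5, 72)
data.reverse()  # [41, 72, -10, -2, 16, 39, 23]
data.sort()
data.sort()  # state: [-10, -2, 16, 23, 39, 41, 72]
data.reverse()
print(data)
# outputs [72, 41, 39, 23, 16, -2, -10]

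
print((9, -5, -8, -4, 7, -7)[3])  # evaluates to -4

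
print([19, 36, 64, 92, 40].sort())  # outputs None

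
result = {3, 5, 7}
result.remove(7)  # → {3, 5}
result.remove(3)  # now {5}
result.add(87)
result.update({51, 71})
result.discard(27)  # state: {5, 51, 71, 87}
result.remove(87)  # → {5, 51, 71}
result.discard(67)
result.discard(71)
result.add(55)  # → {5, 51, 55}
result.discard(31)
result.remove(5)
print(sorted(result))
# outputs [51, 55]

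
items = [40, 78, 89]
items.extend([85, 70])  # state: [40, 78, 89, 85, 70]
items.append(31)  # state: [40, 78, 89, 85, 70, 31]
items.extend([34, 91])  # [40, 78, 89, 85, 70, 31, 34, 91]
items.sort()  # [31, 34, 40, 70, 78, 85, 89, 91]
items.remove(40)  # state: [31, 34, 70, 78, 85, 89, 91]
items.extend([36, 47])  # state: [31, 34, 70, 78, 85, 89, 91, 36, 47]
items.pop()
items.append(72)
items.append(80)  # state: [31, 34, 70, 78, 85, 89, 91, 36, 72, 80]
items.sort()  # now [31, 34, 36, 70, 72, 78, 80, 85, 89, 91]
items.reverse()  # [91, 89, 85, 80, 78, 72, 70, 36, 34, 31]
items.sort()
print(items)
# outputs [31, 34, 36, 70, 72, 78, 80, 85, 89, 91]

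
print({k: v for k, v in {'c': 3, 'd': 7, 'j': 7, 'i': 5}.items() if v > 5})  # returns {'d': 7, 'j': 7}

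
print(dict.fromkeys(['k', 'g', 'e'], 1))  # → {'k': 1, 'g': 1, 'e': 1}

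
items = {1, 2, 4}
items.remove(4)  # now {1, 2}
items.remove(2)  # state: {1}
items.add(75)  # {1, 75}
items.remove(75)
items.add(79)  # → {1, 79}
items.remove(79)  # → {1}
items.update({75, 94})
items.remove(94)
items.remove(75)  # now {1}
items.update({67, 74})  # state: {1, 67, 74}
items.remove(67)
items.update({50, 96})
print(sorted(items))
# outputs [1, 50, 74, 96]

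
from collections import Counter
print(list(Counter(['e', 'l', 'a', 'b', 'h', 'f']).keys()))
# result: ['e', 'l', 'a', 'b', 'h', 'f']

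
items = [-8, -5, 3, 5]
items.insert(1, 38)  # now [-8, 38, -5, 3, 5]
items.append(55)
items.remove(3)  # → [-8, 38, -5, 5, 55]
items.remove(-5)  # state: [-8, 38, 5, 55]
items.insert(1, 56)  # [-8, 56, 38, 5, 55]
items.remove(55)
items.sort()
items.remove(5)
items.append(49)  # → [-8, 38, 56, 49]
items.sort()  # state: [-8, 38, 49, 56]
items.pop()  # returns 56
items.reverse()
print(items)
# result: [49, 38, -8]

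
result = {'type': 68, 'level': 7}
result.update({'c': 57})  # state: {'type': 68, 'level': 7, 'c': 57}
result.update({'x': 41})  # {'type': 68, 'level': 7, 'c': 57, 'x': 41}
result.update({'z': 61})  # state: {'type': 68, 'level': 7, 'c': 57, 'x': 41, 'z': 61}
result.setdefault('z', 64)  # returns 61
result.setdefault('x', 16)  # 41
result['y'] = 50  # {'type': 68, 'level': 7, 'c': 57, 'x': 41, 'z': 61, 'y': 50}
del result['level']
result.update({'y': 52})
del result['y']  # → {'type': 68, 'c': 57, 'x': 41, 'z': 61}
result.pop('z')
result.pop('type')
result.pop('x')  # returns 41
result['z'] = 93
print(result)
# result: {'c': 57, 'z': 93}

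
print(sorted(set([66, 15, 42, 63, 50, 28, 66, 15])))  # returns [15, 28, 42, 50, 63, 66]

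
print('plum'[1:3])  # lu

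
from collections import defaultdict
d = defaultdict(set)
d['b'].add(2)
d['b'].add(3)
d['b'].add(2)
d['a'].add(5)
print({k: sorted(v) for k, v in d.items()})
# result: {'b': [2, 3], 'a': [5]}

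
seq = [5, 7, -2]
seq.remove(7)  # [5, -2]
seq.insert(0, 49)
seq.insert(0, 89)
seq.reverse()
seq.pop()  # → 89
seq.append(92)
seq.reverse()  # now [92, 49, 5, -2]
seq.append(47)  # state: [92, 49, 5, -2, 47]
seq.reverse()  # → [47, -2, 5, 49, 92]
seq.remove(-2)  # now [47, 5, 49, 92]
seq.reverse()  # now [92, 49, 5, 47]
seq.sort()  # [5, 47, 49, 92]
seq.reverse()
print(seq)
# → [92, 49, 47, 5]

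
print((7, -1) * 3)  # (7, -1, 7, -1, 7, -1)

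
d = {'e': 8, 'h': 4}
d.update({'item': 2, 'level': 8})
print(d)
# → {'e': 8, 'h': 4, 'item': 2, 'level': 8}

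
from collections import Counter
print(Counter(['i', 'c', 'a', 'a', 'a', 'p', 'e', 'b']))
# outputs Counter({'a': 3, 'i': 1, 'c': 1, 'p': 1, 'e': 1, 'b': 1})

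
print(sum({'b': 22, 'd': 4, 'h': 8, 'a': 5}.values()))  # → 39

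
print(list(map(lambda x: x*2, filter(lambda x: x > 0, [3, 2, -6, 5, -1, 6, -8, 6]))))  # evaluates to [6, 4, 10, 12, 12]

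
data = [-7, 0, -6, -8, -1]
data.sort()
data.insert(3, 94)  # [-8, -7, -6, 94, -1, 0]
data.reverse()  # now [0, -1, 94, -6, -7, -8]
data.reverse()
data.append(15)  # [-8, -7, -6, 94, -1, 0, 15]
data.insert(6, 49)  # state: [-8, -7, -6, 94, -1, 0, 49, 15]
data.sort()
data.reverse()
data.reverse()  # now [-8, -7, -6, -1, 0, 15, 49, 94]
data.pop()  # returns 94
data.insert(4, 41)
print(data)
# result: [-8, -7, -6, -1, 41, 0, 15, 49]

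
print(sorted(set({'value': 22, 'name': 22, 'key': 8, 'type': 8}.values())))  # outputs [8, 22]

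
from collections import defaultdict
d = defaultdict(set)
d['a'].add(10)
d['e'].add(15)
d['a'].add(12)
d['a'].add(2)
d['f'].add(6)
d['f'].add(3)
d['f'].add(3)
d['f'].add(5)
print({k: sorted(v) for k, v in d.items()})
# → {'a': [2, 10, 12], 'e': [15], 'f': [3, 5, 6]}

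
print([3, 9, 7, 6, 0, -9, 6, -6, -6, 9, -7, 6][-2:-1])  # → [-7]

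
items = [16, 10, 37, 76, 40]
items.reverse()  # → [40, 76, 37, 10, 16]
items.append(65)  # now [40, 76, 37, 10, 16, 65]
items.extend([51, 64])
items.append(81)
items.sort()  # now [10, 16, 37, 40, 51, 64, 65, 76, 81]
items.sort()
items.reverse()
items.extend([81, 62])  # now [81, 76, 65, 64, 51, 40, 37, 16, 10, 81, 62]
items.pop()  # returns 62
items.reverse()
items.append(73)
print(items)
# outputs [81, 10, 16, 37, 40, 51, 64, 65, 76, 81, 73]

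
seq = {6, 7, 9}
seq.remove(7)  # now {6, 9}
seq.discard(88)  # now {6, 9}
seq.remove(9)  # {6}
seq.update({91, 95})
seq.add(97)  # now {6, 91, 95, 97}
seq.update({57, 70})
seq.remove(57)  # {6, 70, 91, 95, 97}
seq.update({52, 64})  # {6, 52, 64, 70, 91, 95, 97}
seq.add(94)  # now {6, 52, 64, 70, 91, 94, 95, 97}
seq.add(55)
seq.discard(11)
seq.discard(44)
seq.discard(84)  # {6, 52, 55, 64, 70, 91, 94, 95, 97}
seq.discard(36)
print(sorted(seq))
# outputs [6, 52, 55, 64, 70, 91, 94, 95, 97]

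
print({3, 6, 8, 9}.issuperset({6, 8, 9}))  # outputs True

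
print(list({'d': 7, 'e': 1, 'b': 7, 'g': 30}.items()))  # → [('d', 7), ('e', 1), ('b', 7), ('g', 30)]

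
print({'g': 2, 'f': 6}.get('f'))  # 6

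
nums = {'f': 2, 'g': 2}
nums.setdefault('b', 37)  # 37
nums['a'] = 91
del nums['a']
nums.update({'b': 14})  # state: {'f': 2, 'g': 2, 'b': 14}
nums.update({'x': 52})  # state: {'f': 2, 'g': 2, 'b': 14, 'x': 52}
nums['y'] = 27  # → {'f': 2, 'g': 2, 'b': 14, 'x': 52, 'y': 27}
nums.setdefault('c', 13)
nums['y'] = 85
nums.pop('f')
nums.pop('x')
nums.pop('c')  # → 13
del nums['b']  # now {'g': 2, 'y': 85}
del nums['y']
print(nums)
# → {'g': 2}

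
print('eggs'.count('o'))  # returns 0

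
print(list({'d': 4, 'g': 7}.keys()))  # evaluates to ['d', 'g']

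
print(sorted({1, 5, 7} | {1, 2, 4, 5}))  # [1, 2, 4, 5, 7]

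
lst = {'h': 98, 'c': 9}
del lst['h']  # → {'c': 9}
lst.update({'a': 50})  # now {'c': 9, 'a': 50}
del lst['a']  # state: {'c': 9}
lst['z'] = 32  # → {'c': 9, 'z': 32}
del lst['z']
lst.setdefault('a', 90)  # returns 90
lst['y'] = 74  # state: {'c': 9, 'a': 90, 'y': 74}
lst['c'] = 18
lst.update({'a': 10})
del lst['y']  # {'c': 18, 'a': 10}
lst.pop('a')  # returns 10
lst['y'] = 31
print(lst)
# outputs {'c': 18, 'y': 31}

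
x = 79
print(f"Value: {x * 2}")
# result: Value: 158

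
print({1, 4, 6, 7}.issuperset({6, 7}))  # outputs True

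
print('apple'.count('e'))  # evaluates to 1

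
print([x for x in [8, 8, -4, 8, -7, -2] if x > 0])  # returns [8, 8, 8]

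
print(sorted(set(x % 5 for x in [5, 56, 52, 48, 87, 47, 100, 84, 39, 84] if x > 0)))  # [0, 1, 2, 3, 4]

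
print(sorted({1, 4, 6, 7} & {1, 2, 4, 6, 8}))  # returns [1, 4, 6]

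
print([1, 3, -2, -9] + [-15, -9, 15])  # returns [1, 3, -2, -9, -15, -9, 15]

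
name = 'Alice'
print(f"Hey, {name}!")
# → Hey, Alice!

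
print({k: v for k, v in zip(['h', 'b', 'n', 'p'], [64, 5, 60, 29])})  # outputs {'h': 64, 'b': 5, 'n': 60, 'p': 29}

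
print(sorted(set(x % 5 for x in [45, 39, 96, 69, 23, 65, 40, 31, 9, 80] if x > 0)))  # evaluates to [0, 1, 3, 4]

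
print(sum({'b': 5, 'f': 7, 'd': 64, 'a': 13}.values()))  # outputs 89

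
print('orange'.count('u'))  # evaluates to 0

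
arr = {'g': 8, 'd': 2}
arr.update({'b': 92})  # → {'g': 8, 'd': 2, 'b': 92}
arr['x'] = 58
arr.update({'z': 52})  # {'g': 8, 'd': 2, 'b': 92, 'x': 58, 'z': 52}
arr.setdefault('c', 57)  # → 57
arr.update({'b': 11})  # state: {'g': 8, 'd': 2, 'b': 11, 'x': 58, 'z': 52, 'c': 57}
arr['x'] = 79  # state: {'g': 8, 'd': 2, 'b': 11, 'x': 79, 'z': 52, 'c': 57}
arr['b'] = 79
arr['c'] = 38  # {'g': 8, 'd': 2, 'b': 79, 'x': 79, 'z': 52, 'c': 38}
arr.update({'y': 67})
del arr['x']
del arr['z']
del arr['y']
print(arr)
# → {'g': 8, 'd': 2, 'b': 79, 'c': 38}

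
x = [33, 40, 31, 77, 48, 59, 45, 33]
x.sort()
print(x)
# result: [31, 33, 33, 40, 45, 48, 59, 77]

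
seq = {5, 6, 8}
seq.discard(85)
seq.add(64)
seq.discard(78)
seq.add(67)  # {5, 6, 8, 64, 67}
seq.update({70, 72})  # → {5, 6, 8, 64, 67, 70, 72}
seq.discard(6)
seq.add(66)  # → {5, 8, 64, 66, 67, 70, 72}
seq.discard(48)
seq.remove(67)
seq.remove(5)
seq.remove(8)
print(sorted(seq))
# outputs [64, 66, 70, 72]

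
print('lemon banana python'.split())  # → ['lemon', 'banana', 'python']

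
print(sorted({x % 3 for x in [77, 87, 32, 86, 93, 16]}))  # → [0, 1, 2]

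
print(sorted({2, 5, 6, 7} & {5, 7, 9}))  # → [5, 7]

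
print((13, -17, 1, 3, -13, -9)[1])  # -17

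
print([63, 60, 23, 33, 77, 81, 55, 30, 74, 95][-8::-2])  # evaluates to [23, 63]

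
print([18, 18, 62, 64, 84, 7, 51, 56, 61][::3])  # [18, 64, 51]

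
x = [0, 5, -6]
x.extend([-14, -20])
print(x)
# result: [0, 5, -6, -14, -20]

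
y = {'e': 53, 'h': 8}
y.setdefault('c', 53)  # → 53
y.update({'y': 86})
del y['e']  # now {'h': 8, 'c': 53, 'y': 86}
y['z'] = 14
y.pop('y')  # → 86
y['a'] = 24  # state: {'h': 8, 'c': 53, 'z': 14, 'a': 24}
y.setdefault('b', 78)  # 78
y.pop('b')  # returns 78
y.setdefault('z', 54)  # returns 14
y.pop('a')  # 24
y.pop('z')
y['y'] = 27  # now {'h': 8, 'c': 53, 'y': 27}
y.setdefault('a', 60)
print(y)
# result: {'h': 8, 'c': 53, 'y': 27, 'a': 60}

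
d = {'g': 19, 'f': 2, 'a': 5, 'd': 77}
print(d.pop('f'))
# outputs 2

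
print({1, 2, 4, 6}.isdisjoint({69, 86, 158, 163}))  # True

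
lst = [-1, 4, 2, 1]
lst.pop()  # 1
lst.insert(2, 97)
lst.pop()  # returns 2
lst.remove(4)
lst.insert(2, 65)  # [-1, 97, 65]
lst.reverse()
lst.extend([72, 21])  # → [65, 97, -1, 72, 21]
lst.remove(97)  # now [65, -1, 72, 21]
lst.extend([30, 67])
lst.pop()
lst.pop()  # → 30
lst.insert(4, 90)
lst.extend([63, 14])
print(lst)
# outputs [65, -1, 72, 21, 90, 63, 14]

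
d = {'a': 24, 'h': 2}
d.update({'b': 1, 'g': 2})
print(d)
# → {'a': 24, 'h': 2, 'b': 1, 'g': 2}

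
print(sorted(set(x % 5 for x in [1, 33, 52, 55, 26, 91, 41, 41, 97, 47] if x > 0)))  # [0, 1, 2, 3]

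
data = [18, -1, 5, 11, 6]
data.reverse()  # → [6, 11, 5, -1, 18]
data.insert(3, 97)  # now [6, 11, 5, 97, -1, 18]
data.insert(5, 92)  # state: [6, 11, 5, 97, -1, 92, 18]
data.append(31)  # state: [6, 11, 5, 97, -1, 92, 18, 31]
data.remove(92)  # [6, 11, 5, 97, -1, 18, 31]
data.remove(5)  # [6, 11, 97, -1, 18, 31]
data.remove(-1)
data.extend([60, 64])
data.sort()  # [6, 11, 18, 31, 60, 64, 97]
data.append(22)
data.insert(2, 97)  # [6, 11, 97, 18, 31, 60, 64, 97, 22]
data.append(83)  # [6, 11, 97, 18, 31, 60, 64, 97, 22, 83]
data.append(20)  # [6, 11, 97, 18, 31, 60, 64, 97, 22, 83, 20]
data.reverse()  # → [20, 83, 22, 97, 64, 60, 31, 18, 97, 11, 6]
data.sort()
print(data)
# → [6, 11, 18, 20, 22, 31, 60, 64, 83, 97, 97]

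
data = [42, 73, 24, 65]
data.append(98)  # [42, 73, 24, 65, 98]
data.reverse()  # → [98, 65, 24, 73, 42]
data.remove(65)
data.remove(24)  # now [98, 73, 42]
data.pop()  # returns 42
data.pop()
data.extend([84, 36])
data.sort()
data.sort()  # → [36, 84, 98]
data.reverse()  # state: [98, 84, 36]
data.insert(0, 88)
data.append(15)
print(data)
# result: [88, 98, 84, 36, 15]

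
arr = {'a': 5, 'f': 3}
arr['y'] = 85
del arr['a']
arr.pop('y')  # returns 85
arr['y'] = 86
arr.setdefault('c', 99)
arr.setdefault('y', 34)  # 86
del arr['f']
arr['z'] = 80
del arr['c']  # {'y': 86, 'z': 80}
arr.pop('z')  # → 80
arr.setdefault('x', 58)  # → 58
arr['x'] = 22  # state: {'y': 86, 'x': 22}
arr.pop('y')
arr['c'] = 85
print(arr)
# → {'x': 22, 'c': 85}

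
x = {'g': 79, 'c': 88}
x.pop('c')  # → 88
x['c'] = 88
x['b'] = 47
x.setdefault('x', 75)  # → 75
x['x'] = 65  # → {'g': 79, 'c': 88, 'b': 47, 'x': 65}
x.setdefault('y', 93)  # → 93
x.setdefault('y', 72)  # 93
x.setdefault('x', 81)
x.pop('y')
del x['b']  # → {'g': 79, 'c': 88, 'x': 65}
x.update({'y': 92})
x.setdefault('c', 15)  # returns 88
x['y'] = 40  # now {'g': 79, 'c': 88, 'x': 65, 'y': 40}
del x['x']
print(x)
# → {'g': 79, 'c': 88, 'y': 40}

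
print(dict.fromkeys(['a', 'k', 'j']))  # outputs {'a': None, 'k': None, 'j': None}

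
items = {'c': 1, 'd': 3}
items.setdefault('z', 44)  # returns 44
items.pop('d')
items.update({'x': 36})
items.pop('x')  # 36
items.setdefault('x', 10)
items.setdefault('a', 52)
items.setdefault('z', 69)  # 44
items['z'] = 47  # {'c': 1, 'z': 47, 'x': 10, 'a': 52}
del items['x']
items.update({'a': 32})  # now {'c': 1, 'z': 47, 'a': 32}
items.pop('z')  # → 47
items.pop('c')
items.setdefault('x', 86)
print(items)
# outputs {'a': 32, 'x': 86}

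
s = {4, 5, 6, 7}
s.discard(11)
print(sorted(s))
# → [4, 5, 6, 7]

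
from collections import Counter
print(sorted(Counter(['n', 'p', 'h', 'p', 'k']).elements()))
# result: ['h', 'k', 'n', 'p', 'p']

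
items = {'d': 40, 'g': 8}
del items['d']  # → {'g': 8}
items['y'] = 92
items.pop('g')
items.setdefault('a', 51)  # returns 51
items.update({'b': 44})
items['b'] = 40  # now {'y': 92, 'a': 51, 'b': 40}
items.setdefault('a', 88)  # 51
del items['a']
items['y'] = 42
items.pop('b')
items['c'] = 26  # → {'y': 42, 'c': 26}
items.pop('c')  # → 26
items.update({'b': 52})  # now {'y': 42, 'b': 52}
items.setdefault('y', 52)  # 42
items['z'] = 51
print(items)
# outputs {'y': 42, 'b': 52, 'z': 51}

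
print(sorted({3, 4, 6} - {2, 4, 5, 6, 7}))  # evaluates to [3]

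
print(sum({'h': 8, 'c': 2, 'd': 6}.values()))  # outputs 16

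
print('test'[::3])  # tt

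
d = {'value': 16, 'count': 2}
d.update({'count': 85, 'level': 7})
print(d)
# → {'value': 16, 'count': 85, 'level': 7}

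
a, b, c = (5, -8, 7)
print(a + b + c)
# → 4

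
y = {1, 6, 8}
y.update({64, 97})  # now {1, 6, 8, 64, 97}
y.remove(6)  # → {1, 8, 64, 97}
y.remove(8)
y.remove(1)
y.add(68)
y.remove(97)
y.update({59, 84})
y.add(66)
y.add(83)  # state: {59, 64, 66, 68, 83, 84}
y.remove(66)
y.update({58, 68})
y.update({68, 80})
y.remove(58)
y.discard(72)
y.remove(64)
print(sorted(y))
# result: [59, 68, 80, 83, 84]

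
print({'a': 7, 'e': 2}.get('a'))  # 7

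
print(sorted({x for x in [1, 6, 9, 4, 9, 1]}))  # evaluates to [1, 4, 6, 9]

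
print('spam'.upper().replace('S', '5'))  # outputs 5PAM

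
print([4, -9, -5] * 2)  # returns [4, -9, -5, 4, -9, -5]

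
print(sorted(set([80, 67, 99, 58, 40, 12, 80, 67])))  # [12, 40, 58, 67, 80, 99]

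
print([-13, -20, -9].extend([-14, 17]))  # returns None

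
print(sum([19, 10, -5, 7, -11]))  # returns 20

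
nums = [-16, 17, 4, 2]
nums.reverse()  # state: [2, 4, 17, -16]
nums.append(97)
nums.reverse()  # [97, -16, 17, 4, 2]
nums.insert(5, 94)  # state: [97, -16, 17, 4, 2, 94]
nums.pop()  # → 94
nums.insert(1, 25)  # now [97, 25, -16, 17, 4, 2]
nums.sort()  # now [-16, 2, 4, 17, 25, 97]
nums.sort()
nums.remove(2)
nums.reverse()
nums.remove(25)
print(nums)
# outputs [97, 17, 4, -16]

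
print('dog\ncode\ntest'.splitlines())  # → ['dog', 'code', 'test']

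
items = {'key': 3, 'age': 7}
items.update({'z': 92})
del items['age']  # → {'key': 3, 'z': 92}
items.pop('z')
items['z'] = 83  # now {'key': 3, 'z': 83}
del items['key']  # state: {'z': 83}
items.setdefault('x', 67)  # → 67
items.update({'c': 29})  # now {'z': 83, 'x': 67, 'c': 29}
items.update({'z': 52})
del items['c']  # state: {'z': 52, 'x': 67}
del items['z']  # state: {'x': 67}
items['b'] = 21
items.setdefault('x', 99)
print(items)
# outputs {'x': 67, 'b': 21}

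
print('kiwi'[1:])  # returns iwi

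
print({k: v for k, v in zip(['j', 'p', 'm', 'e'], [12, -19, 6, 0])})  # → {'j': 12, 'p': -19, 'm': 6, 'e': 0}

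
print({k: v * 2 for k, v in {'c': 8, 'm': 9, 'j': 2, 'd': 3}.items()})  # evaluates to {'c': 16, 'm': 18, 'j': 4, 'd': 6}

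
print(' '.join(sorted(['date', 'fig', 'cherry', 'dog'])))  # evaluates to cherry date dog fig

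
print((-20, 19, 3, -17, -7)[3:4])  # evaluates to (-17,)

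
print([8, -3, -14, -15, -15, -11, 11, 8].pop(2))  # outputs -14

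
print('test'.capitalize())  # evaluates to Test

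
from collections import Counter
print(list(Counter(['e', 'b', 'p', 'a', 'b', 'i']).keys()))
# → ['e', 'b', 'p', 'a', 'i']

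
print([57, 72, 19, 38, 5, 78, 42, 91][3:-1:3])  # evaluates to [38, 42]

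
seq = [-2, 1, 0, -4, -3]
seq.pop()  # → -3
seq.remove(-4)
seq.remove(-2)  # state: [1, 0]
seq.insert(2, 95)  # [1, 0, 95]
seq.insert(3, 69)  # [1, 0, 95, 69]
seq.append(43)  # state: [1, 0, 95, 69, 43]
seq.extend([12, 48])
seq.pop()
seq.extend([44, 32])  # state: [1, 0, 95, 69, 43, 12, 44, 32]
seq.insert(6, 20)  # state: [1, 0, 95, 69, 43, 12, 20, 44, 32]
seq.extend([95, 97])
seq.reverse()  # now [97, 95, 32, 44, 20, 12, 43, 69, 95, 0, 1]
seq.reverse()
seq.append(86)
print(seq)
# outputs [1, 0, 95, 69, 43, 12, 20, 44, 32, 95, 97, 86]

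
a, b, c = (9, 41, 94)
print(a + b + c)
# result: 144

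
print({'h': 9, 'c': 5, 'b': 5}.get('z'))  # None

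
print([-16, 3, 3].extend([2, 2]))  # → None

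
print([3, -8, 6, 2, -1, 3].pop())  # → 3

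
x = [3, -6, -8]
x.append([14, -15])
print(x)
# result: [3, -6, -8, [14, -15]]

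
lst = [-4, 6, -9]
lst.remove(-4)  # [6, -9]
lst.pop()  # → -9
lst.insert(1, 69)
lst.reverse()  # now [69, 6]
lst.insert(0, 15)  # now [15, 69, 6]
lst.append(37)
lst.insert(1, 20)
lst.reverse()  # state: [37, 6, 69, 20, 15]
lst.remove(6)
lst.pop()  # 15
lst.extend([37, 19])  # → [37, 69, 20, 37, 19]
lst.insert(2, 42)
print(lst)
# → [37, 69, 42, 20, 37, 19]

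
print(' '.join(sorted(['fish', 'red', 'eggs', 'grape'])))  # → eggs fish grape red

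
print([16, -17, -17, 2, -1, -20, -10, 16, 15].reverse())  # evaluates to None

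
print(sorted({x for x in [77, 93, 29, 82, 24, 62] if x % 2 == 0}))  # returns [24, 62, 82]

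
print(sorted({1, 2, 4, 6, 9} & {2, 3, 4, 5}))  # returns [2, 4]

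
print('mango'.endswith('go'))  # True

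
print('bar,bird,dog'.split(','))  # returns ['bar', 'bird', 'dog']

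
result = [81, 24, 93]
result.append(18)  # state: [81, 24, 93, 18]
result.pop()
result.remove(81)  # [24, 93]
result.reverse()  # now [93, 24]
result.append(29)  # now [93, 24, 29]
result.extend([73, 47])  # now [93, 24, 29, 73, 47]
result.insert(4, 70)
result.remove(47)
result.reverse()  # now [70, 73, 29, 24, 93]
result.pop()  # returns 93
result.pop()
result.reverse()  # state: [29, 73, 70]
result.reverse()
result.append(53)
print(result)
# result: [70, 73, 29, 53]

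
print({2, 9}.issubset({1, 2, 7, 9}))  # True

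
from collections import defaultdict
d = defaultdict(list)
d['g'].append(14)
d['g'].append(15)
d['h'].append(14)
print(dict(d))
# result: {'g': [14, 15], 'h': [14]}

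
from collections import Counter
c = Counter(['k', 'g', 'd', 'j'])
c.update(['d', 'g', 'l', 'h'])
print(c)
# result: Counter({'g': 2, 'd': 2, 'k': 1, 'j': 1, 'l': 1, 'h': 1})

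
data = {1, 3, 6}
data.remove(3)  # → {1, 6}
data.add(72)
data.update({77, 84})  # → {1, 6, 72, 77, 84}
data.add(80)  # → {1, 6, 72, 77, 80, 84}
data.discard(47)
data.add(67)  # {1, 6, 67, 72, 77, 80, 84}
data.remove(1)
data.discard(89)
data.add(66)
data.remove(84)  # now {6, 66, 67, 72, 77, 80}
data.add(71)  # {6, 66, 67, 71, 72, 77, 80}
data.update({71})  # {6, 66, 67, 71, 72, 77, 80}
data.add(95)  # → {6, 66, 67, 71, 72, 77, 80, 95}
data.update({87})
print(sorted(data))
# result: [6, 66, 67, 71, 72, 77, 80, 87, 95]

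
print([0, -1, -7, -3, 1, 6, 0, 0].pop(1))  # -1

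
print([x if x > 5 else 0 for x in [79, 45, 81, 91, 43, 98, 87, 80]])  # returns [79, 45, 81, 91, 43, 98, 87, 80]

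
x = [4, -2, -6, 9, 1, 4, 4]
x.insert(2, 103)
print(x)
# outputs [4, -2, 103, -6, 9, 1, 4, 4]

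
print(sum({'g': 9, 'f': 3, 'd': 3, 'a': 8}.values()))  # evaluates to 23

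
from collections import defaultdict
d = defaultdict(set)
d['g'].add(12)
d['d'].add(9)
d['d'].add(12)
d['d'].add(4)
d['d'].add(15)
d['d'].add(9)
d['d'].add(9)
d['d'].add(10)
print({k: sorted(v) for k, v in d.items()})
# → {'g': [12], 'd': [4, 9, 10, 12, 15]}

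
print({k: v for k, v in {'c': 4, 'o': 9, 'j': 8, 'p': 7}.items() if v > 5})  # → {'o': 9, 'j': 8, 'p': 7}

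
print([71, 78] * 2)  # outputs [71, 78, 71, 78]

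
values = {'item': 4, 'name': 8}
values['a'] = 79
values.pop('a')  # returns 79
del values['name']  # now {'item': 4}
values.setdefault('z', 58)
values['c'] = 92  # {'item': 4, 'z': 58, 'c': 92}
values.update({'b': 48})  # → {'item': 4, 'z': 58, 'c': 92, 'b': 48}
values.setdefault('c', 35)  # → 92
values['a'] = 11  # {'item': 4, 'z': 58, 'c': 92, 'b': 48, 'a': 11}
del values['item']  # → {'z': 58, 'c': 92, 'b': 48, 'a': 11}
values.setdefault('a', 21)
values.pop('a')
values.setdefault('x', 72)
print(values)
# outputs {'z': 58, 'c': 92, 'b': 48, 'x': 72}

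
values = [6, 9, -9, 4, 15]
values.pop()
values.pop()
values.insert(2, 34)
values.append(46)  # [6, 9, 34, -9, 46]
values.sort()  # [-9, 6, 9, 34, 46]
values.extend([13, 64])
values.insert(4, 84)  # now [-9, 6, 9, 34, 84, 46, 13, 64]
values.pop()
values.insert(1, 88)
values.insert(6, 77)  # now [-9, 88, 6, 9, 34, 84, 77, 46, 13]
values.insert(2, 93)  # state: [-9, 88, 93, 6, 9, 34, 84, 77, 46, 13]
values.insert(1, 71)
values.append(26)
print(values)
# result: [-9, 71, 88, 93, 6, 9, 34, 84, 77, 46, 13, 26]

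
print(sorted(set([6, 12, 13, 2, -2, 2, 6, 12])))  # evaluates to [-2, 2, 6, 12, 13]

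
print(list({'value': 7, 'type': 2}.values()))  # [7, 2]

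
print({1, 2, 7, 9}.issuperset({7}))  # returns True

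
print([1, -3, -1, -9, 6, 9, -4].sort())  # None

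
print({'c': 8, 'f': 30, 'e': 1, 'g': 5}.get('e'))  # 1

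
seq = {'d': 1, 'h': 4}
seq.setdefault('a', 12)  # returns 12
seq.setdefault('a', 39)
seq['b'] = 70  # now {'d': 1, 'h': 4, 'a': 12, 'b': 70}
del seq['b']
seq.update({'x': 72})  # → {'d': 1, 'h': 4, 'a': 12, 'x': 72}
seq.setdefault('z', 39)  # 39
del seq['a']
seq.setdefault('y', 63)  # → 63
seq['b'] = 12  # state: {'d': 1, 'h': 4, 'x': 72, 'z': 39, 'y': 63, 'b': 12}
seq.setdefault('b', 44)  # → 12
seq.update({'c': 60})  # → {'d': 1, 'h': 4, 'x': 72, 'z': 39, 'y': 63, 'b': 12, 'c': 60}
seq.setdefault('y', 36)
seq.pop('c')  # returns 60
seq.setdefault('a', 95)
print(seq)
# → {'d': 1, 'h': 4, 'x': 72, 'z': 39, 'y': 63, 'b': 12, 'a': 95}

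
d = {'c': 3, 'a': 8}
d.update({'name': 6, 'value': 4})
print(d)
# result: {'c': 3, 'a': 8, 'name': 6, 'value': 4}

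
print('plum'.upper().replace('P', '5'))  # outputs 5LUM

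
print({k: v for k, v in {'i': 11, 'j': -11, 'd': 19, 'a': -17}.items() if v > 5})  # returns {'i': 11, 'd': 19}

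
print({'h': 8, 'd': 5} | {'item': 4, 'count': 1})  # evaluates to {'h': 8, 'd': 5, 'item': 4, 'count': 1}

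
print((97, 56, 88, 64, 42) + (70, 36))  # (97, 56, 88, 64, 42, 70, 36)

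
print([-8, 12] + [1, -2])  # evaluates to [-8, 12, 1, -2]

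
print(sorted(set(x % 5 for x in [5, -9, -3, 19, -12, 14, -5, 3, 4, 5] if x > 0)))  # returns [0, 3, 4]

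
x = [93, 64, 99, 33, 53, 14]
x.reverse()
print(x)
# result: [14, 53, 33, 99, 64, 93]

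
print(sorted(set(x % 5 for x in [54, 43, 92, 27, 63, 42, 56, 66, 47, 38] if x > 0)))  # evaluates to [1, 2, 3, 4]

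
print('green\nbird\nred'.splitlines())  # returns ['green', 'bird', 'red']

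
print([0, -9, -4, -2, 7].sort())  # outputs None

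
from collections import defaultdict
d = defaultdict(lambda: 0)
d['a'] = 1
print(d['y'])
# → 0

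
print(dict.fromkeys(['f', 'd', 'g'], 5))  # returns {'f': 5, 'd': 5, 'g': 5}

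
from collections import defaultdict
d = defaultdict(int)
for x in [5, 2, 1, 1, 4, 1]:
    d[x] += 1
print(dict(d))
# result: {5: 1, 2: 1, 1: 3, 4: 1}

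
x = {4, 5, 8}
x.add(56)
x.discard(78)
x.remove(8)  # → {4, 5, 56}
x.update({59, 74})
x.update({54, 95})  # {4, 5, 54, 56, 59, 74, 95}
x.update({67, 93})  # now {4, 5, 54, 56, 59, 67, 74, 93, 95}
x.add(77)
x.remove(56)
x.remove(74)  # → {4, 5, 54, 59, 67, 77, 93, 95}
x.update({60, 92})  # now {4, 5, 54, 59, 60, 67, 77, 92, 93, 95}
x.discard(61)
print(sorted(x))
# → [4, 5, 54, 59, 60, 67, 77, 92, 93, 95]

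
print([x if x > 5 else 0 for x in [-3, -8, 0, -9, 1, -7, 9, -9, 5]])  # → [0, 0, 0, 0, 0, 0, 9, 0, 0]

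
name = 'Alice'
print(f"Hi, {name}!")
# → Hi, Alice!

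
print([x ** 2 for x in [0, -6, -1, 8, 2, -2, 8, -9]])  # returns [0, 36, 1, 64, 4, 4, 64, 81]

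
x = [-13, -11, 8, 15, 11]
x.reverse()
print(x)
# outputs [11, 15, 8, -11, -13]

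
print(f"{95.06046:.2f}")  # 95.06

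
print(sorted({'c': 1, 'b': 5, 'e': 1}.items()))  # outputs [('b', 5), ('c', 1), ('e', 1)]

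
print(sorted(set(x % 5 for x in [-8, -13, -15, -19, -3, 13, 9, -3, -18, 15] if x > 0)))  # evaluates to [0, 3, 4]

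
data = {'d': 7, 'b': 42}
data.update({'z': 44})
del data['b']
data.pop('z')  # 44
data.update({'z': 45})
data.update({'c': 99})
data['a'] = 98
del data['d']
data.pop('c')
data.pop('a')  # 98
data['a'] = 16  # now {'z': 45, 'a': 16}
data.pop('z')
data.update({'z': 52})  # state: {'a': 16, 'z': 52}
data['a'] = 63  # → {'a': 63, 'z': 52}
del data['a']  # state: {'z': 52}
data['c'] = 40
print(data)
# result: {'z': 52, 'c': 40}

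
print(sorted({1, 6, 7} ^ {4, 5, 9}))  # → [1, 4, 5, 6, 7, 9]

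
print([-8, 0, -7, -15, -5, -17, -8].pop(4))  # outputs -5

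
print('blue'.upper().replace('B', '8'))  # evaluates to 8LUE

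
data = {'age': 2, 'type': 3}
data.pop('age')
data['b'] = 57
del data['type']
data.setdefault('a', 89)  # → 89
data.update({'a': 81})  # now {'b': 57, 'a': 81}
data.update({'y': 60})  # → {'b': 57, 'a': 81, 'y': 60}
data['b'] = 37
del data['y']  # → {'b': 37, 'a': 81}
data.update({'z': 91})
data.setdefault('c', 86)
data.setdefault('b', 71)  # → 37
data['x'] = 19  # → {'b': 37, 'a': 81, 'z': 91, 'c': 86, 'x': 19}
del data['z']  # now {'b': 37, 'a': 81, 'c': 86, 'x': 19}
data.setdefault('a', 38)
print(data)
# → {'b': 37, 'a': 81, 'c': 86, 'x': 19}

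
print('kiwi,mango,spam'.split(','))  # ['kiwi', 'mango', 'spam']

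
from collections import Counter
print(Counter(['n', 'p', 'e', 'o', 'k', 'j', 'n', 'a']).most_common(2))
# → [('n', 2), ('p', 1)]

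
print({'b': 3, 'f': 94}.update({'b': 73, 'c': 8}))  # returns None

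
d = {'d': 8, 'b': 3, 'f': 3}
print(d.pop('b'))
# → 3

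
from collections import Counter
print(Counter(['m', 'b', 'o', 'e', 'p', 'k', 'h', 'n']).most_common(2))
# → [('m', 1), ('b', 1)]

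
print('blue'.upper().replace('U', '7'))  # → BL7E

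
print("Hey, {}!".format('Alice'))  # Hey, Alice!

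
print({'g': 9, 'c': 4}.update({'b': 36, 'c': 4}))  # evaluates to None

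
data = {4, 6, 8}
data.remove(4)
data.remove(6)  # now {8}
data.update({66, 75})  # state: {8, 66, 75}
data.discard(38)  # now {8, 66, 75}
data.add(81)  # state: {8, 66, 75, 81}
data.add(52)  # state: {8, 52, 66, 75, 81}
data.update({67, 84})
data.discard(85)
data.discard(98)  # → {8, 52, 66, 67, 75, 81, 84}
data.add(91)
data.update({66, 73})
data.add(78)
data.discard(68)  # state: {8, 52, 66, 67, 73, 75, 78, 81, 84, 91}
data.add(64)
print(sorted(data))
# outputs [8, 52, 64, 66, 67, 73, 75, 78, 81, 84, 91]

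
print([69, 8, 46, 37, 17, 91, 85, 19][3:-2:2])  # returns [37, 91]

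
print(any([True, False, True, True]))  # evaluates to True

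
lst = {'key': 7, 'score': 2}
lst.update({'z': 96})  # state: {'key': 7, 'score': 2, 'z': 96}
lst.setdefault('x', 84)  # 84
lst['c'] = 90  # {'key': 7, 'score': 2, 'z': 96, 'x': 84, 'c': 90}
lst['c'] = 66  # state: {'key': 7, 'score': 2, 'z': 96, 'x': 84, 'c': 66}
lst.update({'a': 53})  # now {'key': 7, 'score': 2, 'z': 96, 'x': 84, 'c': 66, 'a': 53}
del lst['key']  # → {'score': 2, 'z': 96, 'x': 84, 'c': 66, 'a': 53}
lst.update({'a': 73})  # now {'score': 2, 'z': 96, 'x': 84, 'c': 66, 'a': 73}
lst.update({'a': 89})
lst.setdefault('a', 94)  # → 89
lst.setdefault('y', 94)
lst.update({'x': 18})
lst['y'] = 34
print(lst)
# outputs {'score': 2, 'z': 96, 'x': 18, 'c': 66, 'a': 89, 'y': 34}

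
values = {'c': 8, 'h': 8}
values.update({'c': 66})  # {'c': 66, 'h': 8}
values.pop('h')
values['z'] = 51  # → {'c': 66, 'z': 51}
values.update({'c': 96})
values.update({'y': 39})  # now {'c': 96, 'z': 51, 'y': 39}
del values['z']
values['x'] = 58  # {'c': 96, 'y': 39, 'x': 58}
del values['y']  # {'c': 96, 'x': 58}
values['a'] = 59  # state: {'c': 96, 'x': 58, 'a': 59}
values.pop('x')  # 58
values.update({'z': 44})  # {'c': 96, 'a': 59, 'z': 44}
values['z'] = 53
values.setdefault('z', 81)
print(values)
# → {'c': 96, 'a': 59, 'z': 53}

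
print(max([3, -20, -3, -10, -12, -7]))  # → 3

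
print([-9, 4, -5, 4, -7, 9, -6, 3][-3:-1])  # [9, -6]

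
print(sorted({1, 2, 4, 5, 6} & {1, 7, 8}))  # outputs [1]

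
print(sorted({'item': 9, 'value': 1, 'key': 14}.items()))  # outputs [('item', 9), ('key', 14), ('value', 1)]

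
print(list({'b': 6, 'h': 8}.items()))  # [('b', 6), ('h', 8)]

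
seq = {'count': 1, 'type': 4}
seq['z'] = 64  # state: {'count': 1, 'type': 4, 'z': 64}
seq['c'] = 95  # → {'count': 1, 'type': 4, 'z': 64, 'c': 95}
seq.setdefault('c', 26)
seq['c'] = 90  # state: {'count': 1, 'type': 4, 'z': 64, 'c': 90}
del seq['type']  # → {'count': 1, 'z': 64, 'c': 90}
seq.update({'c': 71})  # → {'count': 1, 'z': 64, 'c': 71}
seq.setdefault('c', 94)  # 71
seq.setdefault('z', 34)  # 64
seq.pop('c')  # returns 71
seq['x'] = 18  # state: {'count': 1, 'z': 64, 'x': 18}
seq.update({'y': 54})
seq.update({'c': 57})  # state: {'count': 1, 'z': 64, 'x': 18, 'y': 54, 'c': 57}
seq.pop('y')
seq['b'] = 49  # {'count': 1, 'z': 64, 'x': 18, 'c': 57, 'b': 49}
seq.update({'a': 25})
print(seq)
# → {'count': 1, 'z': 64, 'x': 18, 'c': 57, 'b': 49, 'a': 25}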